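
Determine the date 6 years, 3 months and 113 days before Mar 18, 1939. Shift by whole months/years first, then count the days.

Subtracting 6 years, 3 months and 113 days from March 18, 1939: first the month/year part, then the days.
-6 years → 1933; month 3 − 3 = 0, which is month 12 of year 1932 → December 1932.
Day 18 is valid in December, giving December 18, 1932.
Now subtract 113 days from December 18, 1932.
Going back 18 days from December 18, 1932 reaches the end of the previous month; 113 − 18 = 95 left.
November 1932 has 30 days: 95 − 30 = 65 left.
October 1932 has 31 days: 65 − 31 = 34 left.
September 1932 has 30 days: 34 − 30 = 4 left.
August 1932 has 31 days; 31 − 4 = 27 → August 27, 1932.

August 27, 1932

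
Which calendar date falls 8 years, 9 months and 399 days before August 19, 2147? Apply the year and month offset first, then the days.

October 16, 2137

Counting back 8 years, 9 months and 399 days from August 19, 2147: first the month/year part, then the days.
-8 years → 2139; month 8 − 9 = -1, which is month 11 of year 2138 → November 2138.
Day 19 is valid in November, giving November 19, 2138.
Now subtract 399 days from November 19, 2138.
Going back 19 days from November 19, 2138 reaches the end of the previous month; 399 − 19 = 380 left.
October 2138 has 31 days: 380 − 31 = 349 left.
September 2138 has 30 days: 349 − 30 = 319 left.
August 2138 has 31 days: 319 − 31 = 288 left.
July 2138 has 31 days: 288 − 31 = 257 left.
June 2138 has 30 days: 257 − 30 = 227 left.
May 2138 has 31 days: 227 − 31 = 196 left.
April 2138 has 30 days: 196 − 30 = 166 left.
March 2138 has 31 days: 166 − 31 = 135 left.
February 2138 has 28 days (2138 is not a leap year): 135 − 28 = 107 left.
January 2138 has 31 days: 107 − 31 = 76 left.
December 2137 has 31 days: 76 − 31 = 45 left.
November 2137 has 30 days: 45 − 30 = 15 left.
October 2137 has 31 days; 31 − 15 = 16 → October 16, 2137.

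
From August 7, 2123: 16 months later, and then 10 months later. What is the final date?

October 7, 2125

Adding 16 months from August 7, 2123:
month 8 + 16 = 24, which is month 12 of year 2124 → December 2124.
Day 7 is valid in December, giving December 7, 2124.
Adding 10 months from December 7, 2124:
month 12 + 10 = 22, which is month 10 of year 2125 → October 2125.
Day 7 is valid in October, giving October 7, 2125.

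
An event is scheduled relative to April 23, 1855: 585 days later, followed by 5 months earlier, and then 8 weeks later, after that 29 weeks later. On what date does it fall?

March 14, 1857

Counting forward 585 days from April 23, 1855:
April has 30 days, so 30 − 23 = 7 days remain after April 23, 1855; 585 − 7 = 578 left.
May 1855 has 31 days: 578 − 31 = 547 left.
June 1855 has 30 days: 547 − 30 = 517 left.
July 1855 has 31 days: 517 − 31 = 486 left.
August 1855 has 31 days: 486 − 31 = 455 left.
September 1855 has 30 days: 455 − 30 = 425 left.
October 1855 has 31 days: 425 − 31 = 394 left.
November 1855 has 30 days: 394 − 30 = 364 left.
December 1855 has 31 days: 364 − 31 = 333 left.
January 1856 has 31 days: 333 − 31 = 302 left.
February 1856 has 29 days (1856 is a leap year): 302 − 29 = 273 left.
March 1856 has 31 days: 273 − 31 = 242 left.
April 1856 has 30 days: 242 − 30 = 212 left.
May 1856 has 31 days: 212 − 31 = 181 left.
June 1856 has 30 days: 181 − 30 = 151 left.
July 1856 has 31 days: 151 − 31 = 120 left.
August 1856 has 31 days: 120 − 31 = 89 left.
September 1856 has 30 days: 89 − 30 = 59 left.
October 1856 has 31 days: 59 − 31 = 28 left.
28 days into November 1856 → November 28, 1856.
Subtracting 5 months from November 28, 1856:
month 11 − 5 = 6 → June 1856.
Day 28 is valid in June, giving June 28, 1856.
Advancing 8 weeks (= 56 days) from June 28, 1856:
June has 30 days, so 30 − 28 = 2 days remain after June 28, 1856; 56 − 2 = 54 left.
July 1856 has 31 days: 54 − 31 = 23 left.
23 days into August 1856 → August 23, 1856.
Advancing 29 weeks (= 203 days) from August 23, 1856:
August has 31 days, so 31 − 23 = 8 days remain after August 23, 1856; 203 − 8 = 195 left.
September 1856 has 30 days: 195 − 30 = 165 left.
October 1856 has 31 days: 165 − 31 = 134 left.
November 1856 has 30 days: 134 − 30 = 104 left.
December 1856 has 31 days: 104 − 31 = 73 left.
January 1857 has 31 days: 73 − 31 = 42 left.
February 1857 has 28 days (1857 is not a leap year): 42 − 28 = 14 left.
14 days into March 1857 → March 14, 1857.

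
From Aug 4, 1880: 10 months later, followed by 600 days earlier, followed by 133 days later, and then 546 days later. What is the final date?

August 22, 1881

Adding 10 months from August 4, 1880:
month 8 + 10 = 18, which is month 6 of year 1881 → June 1881.
Day 4 is valid in June, giving June 4, 1881.
Going back 600 days from June 4, 1881:
Going back 4 days from June 4, 1881 reaches the end of the previous month; 600 − 4 = 596 left.
May 1881 has 31 days: 596 − 31 = 565 left.
April 1881 has 30 days: 565 − 30 = 535 left.
March 1881 has 31 days: 535 − 31 = 504 left.
February 1881 has 28 days (1881 is not a leap year): 504 − 28 = 476 left.
January 1881 has 31 days: 476 − 31 = 445 left.
December 1880 has 31 days: 445 − 31 = 414 left.
November 1880 has 30 days: 414 − 30 = 384 left.
October 1880 has 31 days: 384 − 31 = 353 left.
September 1880 has 30 days: 353 − 30 = 323 left.
August 1880 has 31 days: 323 − 31 = 292 left.
July 1880 has 31 days: 292 − 31 = 261 left.
June 1880 has 30 days: 261 − 30 = 231 left.
May 1880 has 31 days: 231 − 31 = 200 left.
April 1880 has 30 days: 200 − 30 = 170 left.
March 1880 has 31 days: 170 − 31 = 139 left.
February 1880 has 29 days (1880 is a leap year): 139 − 29 = 110 left.
January 1880 has 31 days: 110 − 31 = 79 left.
December 1879 has 31 days: 79 − 31 = 48 left.
November 1879 has 30 days: 48 − 30 = 18 left.
October 1879 has 31 days; 31 − 18 = 13 → October 13, 1879.
Adding 133 days from October 13, 1879:
October has 31 days, so 31 − 13 = 18 days remain after October 13, 1879; 133 − 18 = 115 left.
November 1879 has 30 days: 115 − 30 = 85 left.
December 1879 has 31 days: 85 − 31 = 54 left.
January 1880 has 31 days: 54 − 31 = 23 left.
23 days into February 1880 → February 23, 1880.
Adding 546 days from February 23, 1880:
February has 29 days, so 29 − 23 = 6 days remain after February 23, 1880; 546 − 6 = 540 left.
March 1880 has 31 days: 540 − 31 = 509 left.
April 1880 has 30 days: 509 − 30 = 479 left.
May 1880 has 31 days: 479 − 31 = 448 left.
June 1880 has 30 days: 448 − 30 = 418 left.
July 1880 has 31 days: 418 − 31 = 387 left.
August 1880 has 31 days: 387 − 31 = 356 left.
September 1880 has 30 days: 356 − 30 = 326 left.
October 1880 has 31 days: 326 − 31 = 295 left.
November 1880 has 30 days: 295 − 30 = 265 left.
December 1880 has 31 days: 265 − 31 = 234 left.
January 1881 has 31 days: 234 − 31 = 203 left.
February 1881 has 28 days (1881 is not a leap year): 203 − 28 = 175 left.
March 1881 has 31 days: 175 − 31 = 144 left.
April 1881 has 30 days: 144 − 30 = 114 left.
May 1881 has 31 days: 114 − 31 = 83 left.
June 1881 has 30 days: 83 − 30 = 53 left.
July 1881 has 31 days: 53 − 31 = 22 left.
22 days into August 1881 → August 22, 1881.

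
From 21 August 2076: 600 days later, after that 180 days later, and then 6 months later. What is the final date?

April 10, 2079

Adding 600 days from August 21, 2076:
August has 31 days, so 31 − 21 = 10 days remain after August 21, 2076; 600 − 10 = 590 left.
September 2076 has 30 days: 590 − 30 = 560 left.
October 2076 has 31 days: 560 − 31 = 529 left.
November 2076 has 30 days: 529 − 30 = 499 left.
December 2076 has 31 days: 499 − 31 = 468 left.
January 2077 has 31 days: 468 − 31 = 437 left.
February 2077 has 28 days (2077 is not a leap year): 437 − 28 = 409 left.
March 2077 has 31 days: 409 − 31 = 378 left.
April 2077 has 30 days: 378 − 30 = 348 left.
May 2077 has 31 days: 348 − 31 = 317 left.
June 2077 has 30 days: 317 − 30 = 287 left.
July 2077 has 31 days: 287 − 31 = 256 left.
August 2077 has 31 days: 256 − 31 = 225 left.
September 2077 has 30 days: 225 − 30 = 195 left.
October 2077 has 31 days: 195 − 31 = 164 left.
November 2077 has 30 days: 164 − 30 = 134 left.
December 2077 has 31 days: 134 − 31 = 103 left.
January 2078 has 31 days: 103 − 31 = 72 left.
February 2078 has 28 days (2078 is not a leap year): 72 − 28 = 44 left.
March 2078 has 31 days: 44 − 31 = 13 left.
13 days into April 2078 → April 13, 2078.
Counting forward 180 days from April 13, 2078:
April has 30 days, so 30 − 13 = 17 days remain after April 13, 2078; 180 − 17 = 163 left.
May 2078 has 31 days: 163 − 31 = 132 left.
June 2078 has 30 days: 132 − 30 = 102 left.
July 2078 has 31 days: 102 − 31 = 71 left.
August 2078 has 31 days: 71 − 31 = 40 left.
September 2078 has 30 days: 40 − 30 = 10 left.
10 days into October 2078 → October 10, 2078.
Advancing 6 months from October 10, 2078:
month 10 + 6 = 16, which is month 4 of year 2079 → April 2079.
Day 10 is valid in April, giving April 10, 2079.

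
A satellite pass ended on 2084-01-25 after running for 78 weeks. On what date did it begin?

July 28, 2082

Subtracting 78 weeks = 546 days from January 25, 2084.
Going back 25 days from January 25, 2084 reaches the end of the previous month; 546 − 25 = 521 left.
December 2083 has 31 days: 521 − 31 = 490 left.
November 2083 has 30 days: 490 − 30 = 460 left.
October 2083 has 31 days: 460 − 31 = 429 left.
September 2083 has 30 days: 429 − 30 = 399 left.
August 2083 has 31 days: 399 − 31 = 368 left.
July 2083 has 31 days: 368 − 31 = 337 left.
June 2083 has 30 days: 337 − 30 = 307 left.
May 2083 has 31 days: 307 − 31 = 276 left.
April 2083 has 30 days: 276 − 30 = 246 left.
March 2083 has 31 days: 246 − 31 = 215 left.
February 2083 has 28 days (2083 is not a leap year): 215 − 28 = 187 left.
January 2083 has 31 days: 187 − 31 = 156 left.
December 2082 has 31 days: 156 − 31 = 125 left.
November 2082 has 30 days: 125 − 30 = 95 left.
October 2082 has 31 days: 95 − 31 = 64 left.
September 2082 has 30 days: 64 − 30 = 34 left.
August 2082 has 31 days: 34 − 31 = 3 left.
July 2082 has 31 days; 31 − 3 = 28 → July 28, 2082.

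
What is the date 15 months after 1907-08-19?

November 19, 1908

Adding 15 months from August 19, 1907.
month 8 + 15 = 23, which is month 11 of year 1908 → November 1908.
Day 19 is valid in November, giving November 19, 1908.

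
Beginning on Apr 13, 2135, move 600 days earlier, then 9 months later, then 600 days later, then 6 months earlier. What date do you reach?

Counting back 600 days from April 13, 2135:
Going back 13 days from April 13, 2135 reaches the end of the previous month; 600 − 13 = 587 left.
March 2135 has 31 days: 587 − 31 = 556 left.
February 2135 has 28 days (2135 is not a leap year): 556 − 28 = 528 left.
January 2135 has 31 days: 528 − 31 = 497 left.
December 2134 has 31 days: 497 − 31 = 466 left.
November 2134 has 30 days: 466 − 30 = 436 left.
October 2134 has 31 days: 436 − 31 = 405 left.
September 2134 has 30 days: 405 − 30 = 375 left.
August 2134 has 31 days: 375 − 31 = 344 left.
July 2134 has 31 days: 344 − 31 = 313 left.
June 2134 has 30 days: 313 − 30 = 283 left.
May 2134 has 31 days: 283 − 31 = 252 left.
April 2134 has 30 days: 252 − 30 = 222 left.
March 2134 has 31 days: 222 − 31 = 191 left.
February 2134 has 28 days (2134 is not a leap year): 191 − 28 = 163 left.
January 2134 has 31 days: 163 − 31 = 132 left.
December 2133 has 31 days: 132 − 31 = 101 left.
November 2133 has 30 days: 101 − 30 = 71 left.
October 2133 has 31 days: 71 − 31 = 40 left.
September 2133 has 30 days: 40 − 30 = 10 left.
August 2133 has 31 days; 31 − 10 = 21 → August 21, 2133.
Adding 9 months from August 21, 2133:
month 8 + 9 = 17, which is month 5 of year 2134 → May 2134.
Day 21 is valid in May, giving May 21, 2134.
Advancing 600 days from May 21, 2134:
May has 31 days, so 31 − 21 = 10 days remain after May 21, 2134; 600 − 10 = 590 left.
June 2134 has 30 days: 590 − 30 = 560 left.
July 2134 has 31 days: 560 − 31 = 529 left.
August 2134 has 31 days: 529 − 31 = 498 left.
September 2134 has 30 days: 498 − 30 = 468 left.
October 2134 has 31 days: 468 − 31 = 437 left.
November 2134 has 30 days: 437 − 30 = 407 left.
December 2134 has 31 days: 407 − 31 = 376 left.
January 2135 has 31 days: 376 − 31 = 345 left.
February 2135 has 28 days (2135 is not a leap year): 345 − 28 = 317 left.
March 2135 has 31 days: 317 − 31 = 286 left.
April 2135 has 30 days: 286 − 30 = 256 left.
May 2135 has 31 days: 256 − 31 = 225 left.
June 2135 has 30 days: 225 − 30 = 195 left.
July 2135 has 31 days: 195 − 31 = 164 left.
August 2135 has 31 days: 164 − 31 = 133 left.
September 2135 has 30 days: 133 − 30 = 103 left.
October 2135 has 31 days: 103 − 31 = 72 left.
November 2135 has 30 days: 72 − 30 = 42 left.
December 2135 has 31 days: 42 − 31 = 11 left.
11 days into January 2136 → January 11, 2136.
Counting back 6 months from January 11, 2136:
month 1 − 6 = -5, which is month 7 of year 2135 → July 2135.
Day 11 is valid in July, giving July 11, 2135.

July 11, 2135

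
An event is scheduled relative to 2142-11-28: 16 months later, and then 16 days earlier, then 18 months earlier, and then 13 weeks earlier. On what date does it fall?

Advancing 16 months from November 28, 2142:
month 11 + 16 = 27, which is month 3 of year 2144 → March 2144.
Day 28 is valid in March, giving March 28, 2144.
Subtracting 16 days from March 28, 2144:
28 − 16 = 12, still in March 2144.
Going back 18 months from March 12, 2144:
month 3 − 18 = -15, which is month 9 of year 2142 → September 2142.
Day 12 is valid in September, giving September 12, 2142.
Subtracting 13 weeks (= 91 days) from September 12, 2142:
Going back 12 days from September 12, 2142 reaches the end of the previous month; 91 − 12 = 79 left.
August 2142 has 31 days: 79 − 31 = 48 left.
July 2142 has 31 days: 48 − 31 = 17 left.
June 2142 has 30 days; 30 − 17 = 13 → June 13, 2142.

June 13, 2142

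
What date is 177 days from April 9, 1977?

Counting forward 177 days from April 9, 1977.
April has 30 days, so 30 − 9 = 21 days remain after April 9, 1977; 177 − 21 = 156 left.
May 1977 has 31 days: 156 − 31 = 125 left.
June 1977 has 30 days: 125 − 30 = 95 left.
July 1977 has 31 days: 95 − 31 = 64 left.
August 1977 has 31 days: 64 − 31 = 33 left.
September 1977 has 30 days: 33 − 30 = 3 left.
3 days into October 1977 → October 3, 1977.

October 3, 1977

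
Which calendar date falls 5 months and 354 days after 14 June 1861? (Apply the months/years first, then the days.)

Adding 5 months and 354 days from June 14, 1861: first the month/year part, then the days.
month 6 + 5 = 11 → November 1861.
Day 14 is valid in November, giving November 14, 1861.
Now add 354 days from November 14, 1861.
November has 30 days, so 30 − 14 = 16 days remain after November 14, 1861; 354 − 16 = 338 left.
December 1861 has 31 days: 338 − 31 = 307 left.
January 1862 has 31 days: 307 − 31 = 276 left.
February 1862 has 28 days (1862 is not a leap year): 276 − 28 = 248 left.
March 1862 has 31 days: 248 − 31 = 217 left.
April 1862 has 30 days: 217 − 30 = 187 left.
May 1862 has 31 days: 187 − 31 = 156 left.
June 1862 has 30 days: 156 − 30 = 126 left.
July 1862 has 31 days: 126 − 31 = 95 left.
August 1862 has 31 days: 95 − 31 = 64 left.
September 1862 has 30 days: 64 − 30 = 34 left.
October 1862 has 31 days: 34 − 31 = 3 left.
3 days into November 1862 → November 3, 1862.

November 3, 1862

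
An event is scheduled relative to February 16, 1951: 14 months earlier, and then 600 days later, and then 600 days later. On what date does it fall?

Going back 14 months from February 16, 1951:
month 2 − 14 = -12, which is month 12 of year 1949 → December 1949.
Day 16 is valid in December, giving December 16, 1949.
Adding 600 days from December 16, 1949:
December has 31 days, so 31 − 16 = 15 days remain after December 16, 1949; 600 − 15 = 585 left.
January 1950 has 31 days: 585 − 31 = 554 left.
February 1950 has 28 days (1950 is not a leap year): 554 − 28 = 526 left.
March 1950 has 31 days: 526 − 31 = 495 left.
April 1950 has 30 days: 495 − 30 = 465 left.
May 1950 has 31 days: 465 − 31 = 434 left.
June 1950 has 30 days: 434 − 30 = 404 left.
July 1950 has 31 days: 404 − 31 = 373 left.
August 1950 has 31 days: 373 − 31 = 342 left.
September 1950 has 30 days: 342 − 30 = 312 left.
October 1950 has 31 days: 312 − 31 = 281 left.
November 1950 has 30 days: 281 − 30 = 251 left.
December 1950 has 31 days: 251 − 31 = 220 left.
January 1951 has 31 days: 220 − 31 = 189 left.
February 1951 has 28 days (1951 is not a leap year): 189 − 28 = 161 left.
March 1951 has 31 days: 161 − 31 = 130 left.
April 1951 has 30 days: 130 − 30 = 100 left.
May 1951 has 31 days: 100 − 31 = 69 left.
June 1951 has 30 days: 69 − 30 = 39 left.
July 1951 has 31 days: 39 − 31 = 8 left.
8 days into August 1951 → August 8, 1951.
Counting forward 600 days from August 8, 1951:
August has 31 days, so 31 − 8 = 23 days remain after August 8, 1951; 600 − 23 = 577 left.
September 1951 has 30 days: 577 − 30 = 547 left.
October 1951 has 31 days: 547 − 31 = 516 left.
November 1951 has 30 days: 516 − 30 = 486 left.
December 1951 has 31 days: 486 − 31 = 455 left.
January 1952 has 31 days: 455 − 31 = 424 left.
February 1952 has 29 days (1952 is a leap year): 424 − 29 = 395 left.
March 1952 has 31 days: 395 − 31 = 364 left.
April 1952 has 30 days: 364 − 30 = 334 left.
May 1952 has 31 days: 334 − 31 = 303 left.
June 1952 has 30 days: 303 − 30 = 273 left.
July 1952 has 31 days: 273 − 31 = 242 left.
August 1952 has 31 days: 242 − 31 = 211 left.
September 1952 has 30 days: 211 − 30 = 181 left.
October 1952 has 31 days: 181 − 31 = 150 left.
November 1952 has 30 days: 150 − 30 = 120 left.
December 1952 has 31 days: 120 − 31 = 89 left.
January 1953 has 31 days: 89 − 31 = 58 left.
February 1953 has 28 days (1953 is not a leap year): 58 − 28 = 30 left.
30 days into March 1953 → March 30, 1953.

March 30, 1953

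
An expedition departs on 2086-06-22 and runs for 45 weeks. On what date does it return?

Advancing 45 weeks = 315 days from June 22, 2086.
June has 30 days, so 30 − 22 = 8 days remain after June 22, 2086; 315 − 8 = 307 left.
July 2086 has 31 days: 307 − 31 = 276 left.
August 2086 has 31 days: 276 − 31 = 245 left.
September 2086 has 30 days: 245 − 30 = 215 left.
October 2086 has 31 days: 215 − 31 = 184 left.
November 2086 has 30 days: 184 − 30 = 154 left.
December 2086 has 31 days: 154 − 31 = 123 left.
January 2087 has 31 days: 123 − 31 = 92 left.
February 2087 has 28 days (2087 is not a leap year): 92 − 28 = 64 left.
March 2087 has 31 days: 64 − 31 = 33 left.
April 2087 has 30 days: 33 − 30 = 3 left.
3 days into May 2087 → May 3, 2087.

May 3, 2087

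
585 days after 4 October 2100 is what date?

May 12, 2102

Advancing 585 days from October 4, 2100.
October has 31 days, so 31 − 4 = 27 days remain after October 4, 2100; 585 − 27 = 558 left.
November 2100 has 30 days: 558 − 30 = 528 left.
December 2100 has 31 days: 528 − 31 = 497 left.
January 2101 has 31 days: 497 − 31 = 466 left.
February 2101 has 28 days (2101 is not a leap year): 466 − 28 = 438 left.
March 2101 has 31 days: 438 − 31 = 407 left.
April 2101 has 30 days: 407 − 30 = 377 left.
May 2101 has 31 days: 377 − 31 = 346 left.
June 2101 has 30 days: 346 − 30 = 316 left.
July 2101 has 31 days: 316 − 31 = 285 left.
August 2101 has 31 days: 285 − 31 = 254 left.
September 2101 has 30 days: 254 − 30 = 224 left.
October 2101 has 31 days: 224 − 31 = 193 left.
November 2101 has 30 days: 193 − 30 = 163 left.
December 2101 has 31 days: 163 − 31 = 132 left.
January 2102 has 31 days: 132 − 31 = 101 left.
February 2102 has 28 days (2102 is not a leap year): 101 − 28 = 73 left.
March 2102 has 31 days: 73 − 31 = 42 left.
April 2102 has 30 days: 42 − 30 = 12 left.
12 days into May 2102 → May 12, 2102.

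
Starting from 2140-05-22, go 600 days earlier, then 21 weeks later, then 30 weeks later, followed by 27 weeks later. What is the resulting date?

Going back 600 days from May 22, 2140:
Going back 22 days from May 22, 2140 reaches the end of the previous month; 600 − 22 = 578 left.
April 2140 has 30 days: 578 − 30 = 548 left.
March 2140 has 31 days: 548 − 31 = 517 left.
February 2140 has 29 days (2140 is a leap year): 517 − 29 = 488 left.
January 2140 has 31 days: 488 − 31 = 457 left.
December 2139 has 31 days: 457 − 31 = 426 left.
November 2139 has 30 days: 426 − 30 = 396 left.
October 2139 has 31 days: 396 − 31 = 365 left.
September 2139 has 30 days: 365 − 30 = 335 left.
August 2139 has 31 days: 335 − 31 = 304 left.
July 2139 has 31 days: 304 − 31 = 273 left.
June 2139 has 30 days: 273 − 30 = 243 left.
May 2139 has 31 days: 243 − 31 = 212 left.
April 2139 has 30 days: 212 − 30 = 182 left.
March 2139 has 31 days: 182 − 31 = 151 left.
February 2139 has 28 days (2139 is not a leap year): 151 − 28 = 123 left.
January 2139 has 31 days: 123 − 31 = 92 left.
December 2138 has 31 days: 92 − 31 = 61 left.
November 2138 has 30 days: 61 − 30 = 31 left.
October 2138 has 31 days: 31 − 31 = 0 left.
September 2138 has 30 days; 30 − 0 = 30 → September 30, 2138.
Adding 21 weeks (= 147 days) from September 30, 2138:
September has 30 days, so 30 − 30 = 0 days remain after September 30, 2138; 147 − 0 = 147 left.
October 2138 has 31 days: 147 − 31 = 116 left.
November 2138 has 30 days: 116 − 30 = 86 left.
December 2138 has 31 days: 86 − 31 = 55 left.
January 2139 has 31 days: 55 − 31 = 24 left.
24 days into February 2139 → February 24, 2139.
Adding 30 weeks (= 210 days) from February 24, 2139:
February has 28 days, so 28 − 24 = 4 days remain after February 24, 2139; 210 − 4 = 206 left.
March 2139 has 31 days: 206 − 31 = 175 left.
April 2139 has 30 days: 175 − 30 = 145 left.
May 2139 has 31 days: 145 − 31 = 114 left.
June 2139 has 30 days: 114 − 30 = 84 left.
July 2139 has 31 days: 84 − 31 = 53 left.
August 2139 has 31 days: 53 − 31 = 22 left.
22 days into September 2139 → September 22, 2139.
Counting forward 27 weeks (= 189 days) from September 22, 2139:
September has 30 days, so 30 − 22 = 8 days remain after September 22, 2139; 189 − 8 = 181 left.
October 2139 has 31 days: 181 − 31 = 150 left.
November 2139 has 30 days: 150 − 30 = 120 left.
December 2139 has 31 days: 120 − 31 = 89 left.
January 2140 has 31 days: 89 − 31 = 58 left.
February 2140 has 29 days (2140 is a leap year): 58 − 29 = 29 left.
29 days into March 2140 → March 29, 2140.

March 29, 2140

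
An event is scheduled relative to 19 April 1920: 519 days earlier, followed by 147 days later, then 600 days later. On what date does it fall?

Going back 519 days from April 19, 1920:
Going back 19 days from April 19, 1920 reaches the end of the previous month; 519 − 19 = 500 left.
March 1920 has 31 days: 500 − 31 = 469 left.
February 1920 has 29 days (1920 is a leap year): 469 − 29 = 440 left.
January 1920 has 31 days: 440 − 31 = 409 left.
December 1919 has 31 days: 409 − 31 = 378 left.
November 1919 has 30 days: 378 − 30 = 348 left.
October 1919 has 31 days: 348 − 31 = 317 left.
September 1919 has 30 days: 317 − 30 = 287 left.
August 1919 has 31 days: 287 − 31 = 256 left.
July 1919 has 31 days: 256 − 31 = 225 left.
June 1919 has 30 days: 225 − 30 = 195 left.
May 1919 has 31 days: 195 − 31 = 164 left.
April 1919 has 30 days: 164 − 30 = 134 left.
March 1919 has 31 days: 134 − 31 = 103 left.
February 1919 has 28 days (1919 is not a leap year): 103 − 28 = 75 left.
January 1919 has 31 days: 75 − 31 = 44 left.
December 1918 has 31 days: 44 − 31 = 13 left.
November 1918 has 30 days; 30 − 13 = 17 → November 17, 1918.
Adding 147 days from November 17, 1918:
November has 30 days, so 30 − 17 = 13 days remain after November 17, 1918; 147 − 13 = 134 left.
December 1918 has 31 days: 134 − 31 = 103 left.
January 1919 has 31 days: 103 − 31 = 72 left.
February 1919 has 28 days (1919 is not a leap year): 72 − 28 = 44 left.
March 1919 has 31 days: 44 − 31 = 13 left.
13 days into April 1919 → April 13, 1919.
Advancing 600 days from April 13, 1919:
April has 30 days, so 30 − 13 = 17 days remain after April 13, 1919; 600 − 17 = 583 left.
May 1919 has 31 days: 583 − 31 = 552 left.
June 1919 has 30 days: 552 − 30 = 522 left.
July 1919 has 31 days: 522 − 31 = 491 left.
August 1919 has 31 days: 491 − 31 = 460 left.
September 1919 has 30 days: 460 − 30 = 430 left.
October 1919 has 31 days: 430 − 31 = 399 left.
November 1919 has 30 days: 399 − 30 = 369 left.
December 1919 has 31 days: 369 − 31 = 338 left.
January 1920 has 31 days: 338 − 31 = 307 left.
February 1920 has 29 days (1920 is a leap year): 307 − 29 = 278 left.
March 1920 has 31 days: 278 − 31 = 247 left.
April 1920 has 30 days: 247 − 30 = 217 left.
May 1920 has 31 days: 217 − 31 = 186 left.
June 1920 has 30 days: 186 − 30 = 156 left.
July 1920 has 31 days: 156 − 31 = 125 left.
August 1920 has 31 days: 125 − 31 = 94 left.
September 1920 has 30 days: 94 − 30 = 64 left.
October 1920 has 31 days: 64 − 31 = 33 left.
November 1920 has 30 days: 33 − 30 = 3 left.
3 days into December 1920 → December 3, 1920.

December 3, 1920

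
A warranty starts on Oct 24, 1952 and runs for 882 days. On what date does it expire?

March 25, 1955

Advancing 882 days from October 24, 1952.
October has 31 days, so 31 − 24 = 7 days remain after October 24, 1952; 882 − 7 = 875 left.
November 1952 has 30 days: 875 − 30 = 845 left.
December 1952 has 31 days: 845 − 31 = 814 left.
January 1953 has 31 days: 814 − 31 = 783 left.
February 1953 has 28 days (1953 is not a leap year): 783 − 28 = 755 left.
March 1953 has 31 days: 755 − 31 = 724 left.
April 1953 has 30 days: 724 − 30 = 694 left.
May 1953 has 31 days: 694 − 31 = 663 left.
June 1953 has 30 days: 663 − 30 = 633 left.
July 1953 has 31 days: 633 − 31 = 602 left.
August 1953 has 31 days: 602 − 31 = 571 left.
September 1953 has 30 days: 571 − 30 = 541 left.
October 1953 has 31 days: 541 − 31 = 510 left.
November 1953 has 30 days: 510 − 30 = 480 left.
December 1953 has 31 days: 480 − 31 = 449 left.
January 1954 has 31 days: 449 − 31 = 418 left.
February 1954 has 28 days (1954 is not a leap year): 418 − 28 = 390 left.
March 1954 has 31 days: 390 − 31 = 359 left.
April 1954 has 30 days: 359 − 30 = 329 left.
May 1954 has 31 days: 329 − 31 = 298 left.
June 1954 has 30 days: 298 − 30 = 268 left.
July 1954 has 31 days: 268 − 31 = 237 left.
August 1954 has 31 days: 237 − 31 = 206 left.
September 1954 has 30 days: 206 − 30 = 176 left.
October 1954 has 31 days: 176 − 31 = 145 left.
November 1954 has 30 days: 145 − 30 = 115 left.
December 1954 has 31 days: 115 − 31 = 84 left.
January 1955 has 31 days: 84 − 31 = 53 left.
February 1955 has 28 days (1955 is not a leap year): 53 − 28 = 25 left.
25 days into March 1955 → March 25, 1955.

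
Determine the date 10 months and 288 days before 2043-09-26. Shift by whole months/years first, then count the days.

February 11, 2042

Subtracting 10 months and 288 days from September 26, 2043: first the month/year part, then the days.
month 9 − 10 = -1, which is month 11 of year 2042 → November 2042.
Day 26 is valid in November, giving November 26, 2042.
Now subtract 288 days from November 26, 2042.
Going back 26 days from November 26, 2042 reaches the end of the previous month; 288 − 26 = 262 left.
October 2042 has 31 days: 262 − 31 = 231 left.
September 2042 has 30 days: 231 − 30 = 201 left.
August 2042 has 31 days: 201 − 31 = 170 left.
July 2042 has 31 days: 170 − 31 = 139 left.
June 2042 has 30 days: 139 − 30 = 109 left.
May 2042 has 31 days: 109 − 31 = 78 left.
April 2042 has 30 days: 78 − 30 = 48 left.
March 2042 has 31 days: 48 − 31 = 17 left.
February 2042 has 28 days; 28 − 17 = 11 → February 11, 2042.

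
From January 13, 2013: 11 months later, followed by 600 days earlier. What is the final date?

April 22, 2012

Adding 11 months from January 13, 2013:
month 1 + 11 = 12 → December 2013.
Day 13 is valid in December, giving December 13, 2013.
Going back 600 days from December 13, 2013:
Going back 13 days from December 13, 2013 reaches the end of the previous month; 600 − 13 = 587 left.
November 2013 has 30 days: 587 − 30 = 557 left.
October 2013 has 31 days: 557 − 31 = 526 left.
September 2013 has 30 days: 526 − 30 = 496 left.
August 2013 has 31 days: 496 − 31 = 465 left.
July 2013 has 31 days: 465 − 31 = 434 left.
June 2013 has 30 days: 434 − 30 = 404 left.
May 2013 has 31 days: 404 − 31 = 373 left.
April 2013 has 30 days: 373 − 30 = 343 left.
March 2013 has 31 days: 343 − 31 = 312 left.
February 2013 has 28 days (2013 is not a leap year): 312 − 28 = 284 left.
January 2013 has 31 days: 284 − 31 = 253 left.
December 2012 has 31 days: 253 − 31 = 222 left.
November 2012 has 30 days: 222 − 30 = 192 left.
October 2012 has 31 days: 192 − 31 = 161 left.
September 2012 has 30 days: 161 − 30 = 131 left.
August 2012 has 31 days: 131 − 31 = 100 left.
July 2012 has 31 days: 100 − 31 = 69 left.
June 2012 has 30 days: 69 − 30 = 39 left.
May 2012 has 31 days: 39 − 31 = 8 left.
April 2012 has 30 days; 30 − 8 = 22 → April 22, 2012.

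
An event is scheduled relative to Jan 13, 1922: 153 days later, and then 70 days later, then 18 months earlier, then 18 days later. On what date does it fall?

Adding 153 days from January 13, 1922:
January has 31 days, so 31 − 13 = 18 days remain after January 13, 1922; 153 − 18 = 135 left.
February 1922 has 28 days (1922 is not a leap year): 135 − 28 = 107 left.
March 1922 has 31 days: 107 − 31 = 76 left.
April 1922 has 30 days: 76 − 30 = 46 left.
May 1922 has 31 days: 46 − 31 = 15 left.
15 days into June 1922 → June 15, 1922.
Counting forward 70 days from June 15, 1922:
June has 30 days, so 30 − 15 = 15 days remain after June 15, 1922; 70 − 15 = 55 left.
July 1922 has 31 days: 55 − 31 = 24 left.
24 days into August 1922 → August 24, 1922.
Subtracting 18 months from August 24, 1922:
month 8 − 18 = -10, which is month 2 of year 1921 → February 1921.
Day 24 is valid in February, giving February 24, 1921.
Counting forward 18 days from February 24, 1921:
February has 28 days, so 28 − 24 = 4 days remain after February 24, 1921; 18 − 4 = 14 left.
14 days into March 1921 → March 14, 1921.

March 14, 1921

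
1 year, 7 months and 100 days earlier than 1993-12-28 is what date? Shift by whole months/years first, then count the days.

Going back 1 year, 7 months and 100 days from December 28, 1993: first the month/year part, then the days.
-1 year → 1992; month 12 − 7 = 5 → May 1992.
Day 28 is valid in May, giving May 28, 1992.
Now subtract 100 days from May 28, 1992.
Going back 28 days from May 28, 1992 reaches the end of the previous month; 100 − 28 = 72 left.
April 1992 has 30 days: 72 − 30 = 42 left.
March 1992 has 31 days: 42 − 31 = 11 left.
February 1992 has 29 days; 29 − 11 = 18 → February 18, 1992.

February 18, 1992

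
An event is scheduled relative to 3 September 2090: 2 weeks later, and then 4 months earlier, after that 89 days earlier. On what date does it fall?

February 17, 2090

Counting forward 2 weeks (= 14 days) from September 3, 2090:
September has 30 days; 3 + 14 = 17, still in September.
Counting back 4 months from September 17, 2090:
month 9 − 4 = 5 → May 2090.
Day 17 is valid in May, giving May 17, 2090.
Going back 89 days from May 17, 2090:
Going back 17 days from May 17, 2090 reaches the end of the previous month; 89 − 17 = 72 left.
April 2090 has 30 days: 72 − 30 = 42 left.
March 2090 has 31 days: 42 − 31 = 11 left.
February 2090 has 28 days; 28 − 11 = 17 → February 17, 2090.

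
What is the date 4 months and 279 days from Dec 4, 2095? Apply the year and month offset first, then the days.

Counting forward 4 months and 279 days from December 4, 2095: first the month/year part, then the days.
month 12 + 4 = 16, which is month 4 of year 2096 → April 2096.
Day 4 is valid in April, giving April 4, 2096.
Now add 279 days from April 4, 2096.
April has 30 days, so 30 − 4 = 26 days remain after April 4, 2096; 279 − 26 = 253 left.
May 2096 has 31 days: 253 − 31 = 222 left.
June 2096 has 30 days: 222 − 30 = 192 left.
July 2096 has 31 days: 192 − 31 = 161 left.
August 2096 has 31 days: 161 − 31 = 130 left.
September 2096 has 30 days: 130 − 30 = 100 left.
October 2096 has 31 days: 100 − 31 = 69 left.
November 2096 has 30 days: 69 − 30 = 39 left.
December 2096 has 31 days: 39 − 31 = 8 left.
8 days into January 2097 → January 8, 2097.

January 8, 2097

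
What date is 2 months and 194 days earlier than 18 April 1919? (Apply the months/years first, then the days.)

Going back 2 months and 194 days from April 18, 1919: first the month/year part, then the days.
month 4 − 2 = 2 → February 1919.
Day 18 is valid in February, giving February 18, 1919.
Now subtract 194 days from February 18, 1919.
Going back 18 days from February 18, 1919 reaches the end of the previous month; 194 − 18 = 176 left.
January 1919 has 31 days: 176 − 31 = 145 left.
December 1918 has 31 days: 145 − 31 = 114 left.
November 1918 has 30 days: 114 − 30 = 84 left.
October 1918 has 31 days: 84 − 31 = 53 left.
September 1918 has 30 days: 53 − 30 = 23 left.
August 1918 has 31 days; 31 − 23 = 8 → August 8, 1918.

August 8, 1918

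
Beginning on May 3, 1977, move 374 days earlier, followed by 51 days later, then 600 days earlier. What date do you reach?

October 23, 1974

Subtracting 374 days from May 3, 1977:
Going back 3 days from May 3, 1977 reaches the end of the previous month; 374 − 3 = 371 left.
April 1977 has 30 days: 371 − 30 = 341 left.
March 1977 has 31 days: 341 − 31 = 310 left.
February 1977 has 28 days (1977 is not a leap year): 310 − 28 = 282 left.
January 1977 has 31 days: 282 − 31 = 251 left.
December 1976 has 31 days: 251 − 31 = 220 left.
November 1976 has 30 days: 220 − 30 = 190 left.
October 1976 has 31 days: 190 − 31 = 159 left.
September 1976 has 30 days: 159 − 30 = 129 left.
August 1976 has 31 days: 129 − 31 = 98 left.
July 1976 has 31 days: 98 − 31 = 67 left.
June 1976 has 30 days: 67 − 30 = 37 left.
May 1976 has 31 days: 37 − 31 = 6 left.
April 1976 has 30 days; 30 − 6 = 24 → April 24, 1976.
Advancing 51 days from April 24, 1976:
April has 30 days, so 30 − 24 = 6 days remain after April 24, 1976; 51 − 6 = 45 left.
May 1976 has 31 days: 45 − 31 = 14 left.
14 days into June 1976 → June 14, 1976.
Going back 600 days from June 14, 1976:
Going back 14 days from June 14, 1976 reaches the end of the previous month; 600 − 14 = 586 left.
May 1976 has 31 days: 586 − 31 = 555 left.
April 1976 has 30 days: 555 − 30 = 525 left.
March 1976 has 31 days: 525 − 31 = 494 left.
February 1976 has 29 days (1976 is a leap year): 494 − 29 = 465 left.
January 1976 has 31 days: 465 − 31 = 434 left.
December 1975 has 31 days: 434 − 31 = 403 left.
November 1975 has 30 days: 403 − 30 = 373 left.
October 1975 has 31 days: 373 − 31 = 342 left.
September 1975 has 30 days: 342 − 30 = 312 left.
August 1975 has 31 days: 312 − 31 = 281 left.
July 1975 has 31 days: 281 − 31 = 250 left.
June 1975 has 30 days: 250 − 30 = 220 left.
May 1975 has 31 days: 220 − 31 = 189 left.
April 1975 has 30 days: 189 − 30 = 159 left.
March 1975 has 31 days: 159 − 31 = 128 left.
February 1975 has 28 days (1975 is not a leap year): 128 − 28 = 100 left.
January 1975 has 31 days: 100 − 31 = 69 left.
December 1974 has 31 days: 69 − 31 = 38 left.
November 1974 has 30 days: 38 − 30 = 8 left.
October 1974 has 31 days; 31 − 8 = 23 → October 23, 1974.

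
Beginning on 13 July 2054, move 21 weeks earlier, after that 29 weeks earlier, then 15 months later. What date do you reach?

Going back 21 weeks (= 147 days) from July 13, 2054:
Going back 13 days from July 13, 2054 reaches the end of the previous month; 147 − 13 = 134 left.
June 2054 has 30 days: 134 − 30 = 104 left.
May 2054 has 31 days: 104 − 31 = 73 left.
April 2054 has 30 days: 73 − 30 = 43 left.
March 2054 has 31 days: 43 − 31 = 12 left.
February 2054 has 28 days; 28 − 12 = 16 → February 16, 2054.
Counting back 29 weeks (= 203 days) from February 16, 2054:
Going back 16 days from February 16, 2054 reaches the end of the previous month; 203 − 16 = 187 left.
January 2054 has 31 days: 187 − 31 = 156 left.
December 2053 has 31 days: 156 − 31 = 125 left.
November 2053 has 30 days: 125 − 30 = 95 left.
October 2053 has 31 days: 95 − 31 = 64 left.
September 2053 has 30 days: 64 − 30 = 34 left.
August 2053 has 31 days: 34 − 31 = 3 left.
July 2053 has 31 days; 31 − 3 = 28 → July 28, 2053.
Adding 15 months from July 28, 2053:
month 7 + 15 = 22, which is month 10 of year 2054 → October 2054.
Day 28 is valid in October, giving October 28, 2054.

October 28, 2054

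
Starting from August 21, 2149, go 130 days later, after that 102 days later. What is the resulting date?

Adding 130 days from August 21, 2149:
August has 31 days, so 31 − 21 = 10 days remain after August 21, 2149; 130 − 10 = 120 left.
September 2149 has 30 days: 120 − 30 = 90 left.
October 2149 has 31 days: 90 − 31 = 59 left.
November 2149 has 30 days: 59 − 30 = 29 left.
29 days into December 2149 → December 29, 2149.
Adding 102 days from December 29, 2149:
December has 31 days, so 31 − 29 = 2 days remain after December 29, 2149; 102 − 2 = 100 left.
January 2150 has 31 days: 100 − 31 = 69 left.
February 2150 has 28 days (2150 is not a leap year): 69 − 28 = 41 left.
March 2150 has 31 days: 41 − 31 = 10 left.
10 days into April 2150 → April 10, 2150.

April 10, 2150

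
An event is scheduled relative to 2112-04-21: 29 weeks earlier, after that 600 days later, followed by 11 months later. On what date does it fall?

Counting back 29 weeks (= 203 days) from April 21, 2112:
Going back 21 days from April 21, 2112 reaches the end of the previous month; 203 − 21 = 182 left.
March 2112 has 31 days: 182 − 31 = 151 left.
February 2112 has 29 days (2112 is a leap year): 151 − 29 = 122 left.
January 2112 has 31 days: 122 − 31 = 91 left.
December 2111 has 31 days: 91 − 31 = 60 left.
November 2111 has 30 days: 60 − 30 = 30 left.
October 2111 has 31 days; 31 − 30 = 1 → October 1, 2111.
Counting forward 600 days from October 1, 2111:
October has 31 days, so 31 − 1 = 30 days remain after October 1, 2111; 600 − 30 = 570 left.
November 2111 has 30 days: 570 − 30 = 540 left.
December 2111 has 31 days: 540 − 31 = 509 left.
January 2112 has 31 days: 509 − 31 = 478 left.
February 2112 has 29 days (2112 is a leap year): 478 − 29 = 449 left.
March 2112 has 31 days: 449 − 31 = 418 left.
April 2112 has 30 days: 418 − 30 = 388 left.
May 2112 has 31 days: 388 − 31 = 357 left.
June 2112 has 30 days: 357 − 30 = 327 left.
July 2112 has 31 days: 327 − 31 = 296 left.
August 2112 has 31 days: 296 − 31 = 265 left.
September 2112 has 30 days: 265 − 30 = 235 left.
October 2112 has 31 days: 235 − 31 = 204 left.
November 2112 has 30 days: 204 − 30 = 174 left.
December 2112 has 31 days: 174 − 31 = 143 left.
January 2113 has 31 days: 143 − 31 = 112 left.
February 2113 has 28 days (2113 is not a leap year): 112 − 28 = 84 left.
March 2113 has 31 days: 84 − 31 = 53 left.
April 2113 has 30 days: 53 − 30 = 23 left.
23 days into May 2113 → May 23, 2113.
Counting forward 11 months from May 23, 2113:
month 5 + 11 = 16, which is month 4 of year 2114 → April 2114.
Day 23 is valid in April, giving April 23, 2114.

April 23, 2114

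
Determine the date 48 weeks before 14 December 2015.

January 12, 2015

Subtracting 48 weeks = 336 days from December 14, 2015.
Going back 14 days from December 14, 2015 reaches the end of the previous month; 336 − 14 = 322 left.
November 2015 has 30 days: 322 − 30 = 292 left.
October 2015 has 31 days: 292 − 31 = 261 left.
September 2015 has 30 days: 261 − 30 = 231 left.
August 2015 has 31 days: 231 − 31 = 200 left.
July 2015 has 31 days: 200 − 31 = 169 left.
June 2015 has 30 days: 169 − 30 = 139 left.
May 2015 has 31 days: 139 − 31 = 108 left.
April 2015 has 30 days: 108 − 30 = 78 left.
March 2015 has 31 days: 78 − 31 = 47 left.
February 2015 has 28 days (2015 is not a leap year): 47 − 28 = 19 left.
January 2015 has 31 days; 31 − 19 = 12 → January 12, 2015.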